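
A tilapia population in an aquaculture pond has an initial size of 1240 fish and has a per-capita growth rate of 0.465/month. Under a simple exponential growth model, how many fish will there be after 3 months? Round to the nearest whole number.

5003 fish

N(t) = N₀·e^(rt) = 1240 × e^(0.465×3) = 1240 × e^1.395.
e^1.395 ≈ 4.035, so N ≈ 1240 × 4.035 = 5003.37.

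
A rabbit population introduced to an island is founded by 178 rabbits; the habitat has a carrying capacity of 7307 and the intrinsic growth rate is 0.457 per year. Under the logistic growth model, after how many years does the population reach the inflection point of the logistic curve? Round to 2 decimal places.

Logistic growth is fastest at N = K/2 = 3653.5.
A = (K − N₀)/N₀ = 40.051. Set K/(1 + A·e^(−rt)) = K/2 → A·e^(−rt) = 1.
e^(−0.457t) = 1/40.051 = 0.0249684, so t = ln(40.051)/0.457 = 3.6901/0.457 = 8.0747.

8.07 years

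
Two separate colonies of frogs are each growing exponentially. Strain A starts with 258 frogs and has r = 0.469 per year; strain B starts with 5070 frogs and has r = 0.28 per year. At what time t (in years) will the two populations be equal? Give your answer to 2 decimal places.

15.76 years

Set 258·e^(0.469t) = 5070·e^(0.28t).
e^((0.469 − 0.28)t) = 5070/258 → e^(0.189·t) = 19.651.
0.189·t = ln(19.651) = 2.9781, so t = 2.9781/0.189 = 15.757.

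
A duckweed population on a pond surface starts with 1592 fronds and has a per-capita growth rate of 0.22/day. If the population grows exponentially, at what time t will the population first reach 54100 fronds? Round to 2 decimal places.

Set N₀·e^(rt) = 54100: e^(0.22·t) = 54100/1592 = 33.982.
0.22·t = ln(33.982) = 3.5258, so t = 3.5258/0.22 = 16.027.

16.03 days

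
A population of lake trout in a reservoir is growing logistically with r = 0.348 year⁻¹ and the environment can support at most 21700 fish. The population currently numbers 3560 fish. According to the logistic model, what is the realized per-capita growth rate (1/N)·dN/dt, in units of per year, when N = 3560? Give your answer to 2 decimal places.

0.29 per year

(1/N)·dN/dt = r(1 − N/K) = 0.348 × (1 − 3560/21700).
= 0.348 × 0.83594 = 0.29091.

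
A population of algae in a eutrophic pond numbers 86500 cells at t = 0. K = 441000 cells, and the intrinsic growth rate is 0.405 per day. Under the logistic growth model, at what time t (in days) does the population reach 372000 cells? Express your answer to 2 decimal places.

A = (K − N₀)/N₀ = (441000 − 86500)/86500 = 4.0983.
Solve 441000/(1 + 4.0983·e^(−0.405t)) = 372000: 1 + 4.0983·e^(−0.405t) = 1.1855, so e^(−0.405t) = 0.0452591.
−0.405·t = ln(0.0452591) = -3.0954, so t = 3.0954/0.405 = 7.6428.

7.64 days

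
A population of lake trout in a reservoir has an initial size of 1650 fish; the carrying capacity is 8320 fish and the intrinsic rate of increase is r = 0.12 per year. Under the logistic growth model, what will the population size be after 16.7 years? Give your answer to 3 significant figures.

A = (K − N₀)/N₀ = (8320 − 1650)/1650 = 4.0424.
N(t) = K/(1 + A·e^(−rt)) = 8320/(1 + 4.0424×e^(−0.12×16.7)).
e^(−2.004) = 0.1348; denominator = 1 + 4.0424×0.1348 = 1.5449.
N = 8320/1.5449 = 5385.47.

5390 fish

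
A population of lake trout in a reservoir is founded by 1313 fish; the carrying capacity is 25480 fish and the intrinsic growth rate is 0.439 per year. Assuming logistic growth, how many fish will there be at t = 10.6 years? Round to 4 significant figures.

21680 fish

A = (K − N₀)/N₀ = (25480 − 1313)/1313 = 18.406.
N(t) = K/(1 + A·e^(−rt)) = 25480/(1 + 18.406×e^(−0.439×10.6)).
e^(−4.653) = 0.0095291; denominator = 1 + 18.406×0.0095291 = 1.1754.
N = 25480/1.1754 = 21677.9.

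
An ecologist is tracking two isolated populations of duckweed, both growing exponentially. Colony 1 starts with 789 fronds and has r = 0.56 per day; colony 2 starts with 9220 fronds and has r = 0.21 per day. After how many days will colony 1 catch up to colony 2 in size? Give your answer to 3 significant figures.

7.02 days

Set 789·e^(0.56t) = 9220·e^(0.21t).
e^((0.56 − 0.21)t) = 9220/789 → e^(0.35·t) = 11.686.
0.35·t = ln(11.686) = 2.4584, so t = 2.4584/0.35 = 7.0239.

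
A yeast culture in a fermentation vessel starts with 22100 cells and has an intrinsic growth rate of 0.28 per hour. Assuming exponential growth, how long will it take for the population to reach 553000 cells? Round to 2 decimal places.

Set N₀·e^(rt) = 553000: e^(0.28·t) = 553000/22100 = 25.023.
0.28·t = ln(25.023) = 3.2198, so t = 3.2198/0.28 = 11.499.

11.50 hours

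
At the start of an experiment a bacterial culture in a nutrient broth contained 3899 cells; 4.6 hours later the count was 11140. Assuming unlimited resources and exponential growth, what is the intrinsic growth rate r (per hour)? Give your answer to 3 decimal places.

0.228 per hour

From N(t) = N₀·e^(rt): e^(r·4.6) = 11140/3899 = 2.8571.
r·4.6 = ln(2.8571) = 1.0498, so r = 1.0498/4.6 = 0.22822.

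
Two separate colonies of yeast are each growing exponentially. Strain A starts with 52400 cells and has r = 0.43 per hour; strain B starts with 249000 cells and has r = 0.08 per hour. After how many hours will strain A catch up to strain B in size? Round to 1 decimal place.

4.5 hours

Set 52400·e^(0.43t) = 249000·e^(0.08t).
e^((0.43 − 0.08)t) = 249000/52400 → e^(0.35·t) = 4.7519.
0.35·t = ln(4.7519) = 1.5585, so t = 1.5585/0.35 = 4.453.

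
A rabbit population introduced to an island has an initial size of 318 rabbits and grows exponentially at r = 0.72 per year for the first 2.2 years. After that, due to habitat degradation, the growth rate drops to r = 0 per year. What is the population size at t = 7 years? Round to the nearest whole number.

Phase 1: N(2.2) = 318·e^(0.72×2.2) = 318·e^1.584 = 1550.06.
Phase 2 runs for 7 − 2.2 = 4.8 years at r = 0.
N(7) = 1550.06·e^(0×4.8) = 1550.06·e^0 = 1550.06.

1550 rabbits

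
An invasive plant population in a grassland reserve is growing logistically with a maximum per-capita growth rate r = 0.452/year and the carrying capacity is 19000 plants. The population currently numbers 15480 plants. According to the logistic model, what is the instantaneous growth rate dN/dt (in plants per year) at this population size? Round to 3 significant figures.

dN/dt = rN(1 − N/K) = 0.452 × 15480 × (1 − 15480/19000).
1 − 15480/19000 = 0.18526; dN/dt = 0.452 × 15480 × 0.18526 = 1296.3.

1300 plants per year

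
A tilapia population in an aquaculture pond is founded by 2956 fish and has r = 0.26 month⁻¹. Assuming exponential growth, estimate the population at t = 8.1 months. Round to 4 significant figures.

N(t) = N₀·e^(rt) = 2956 × e^(0.26×8.1) = 2956 × e^2.106.
e^2.106 ≈ 8.2153, so N ≈ 2956 × 8.2153 = 24284.5.

24280 fish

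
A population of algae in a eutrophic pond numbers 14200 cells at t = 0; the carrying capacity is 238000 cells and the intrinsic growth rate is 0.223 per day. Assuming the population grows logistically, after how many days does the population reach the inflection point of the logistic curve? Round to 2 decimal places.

12.37 days

Logistic growth is fastest at N = K/2 = 119000.
A = (K − N₀)/N₀ = 15.761. Set K/(1 + A·e^(−rt)) = K/2 → A·e^(−rt) = 1.
e^(−0.223t) = 1/15.761 = 0.0634495, so t = ln(15.761)/0.223 = 2.7575/0.223 = 12.366.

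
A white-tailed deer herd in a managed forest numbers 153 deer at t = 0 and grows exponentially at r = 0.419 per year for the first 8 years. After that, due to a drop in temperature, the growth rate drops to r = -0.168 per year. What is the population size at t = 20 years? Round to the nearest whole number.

Phase 1: N(8) = 153·e^(0.419×8) = 153·e^3.352 = 4369.65.
Phase 2 runs for 20 − 8 = 12 years at r = -0.168.
N(20) = 4369.65·e^(-0.168×12) = 4369.65·e^-2.016 = 581.981.

582 deer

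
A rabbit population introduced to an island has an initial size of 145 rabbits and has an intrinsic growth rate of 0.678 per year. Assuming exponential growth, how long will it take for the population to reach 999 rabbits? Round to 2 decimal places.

Set N₀·e^(rt) = 999: e^(0.678·t) = 999/145 = 6.8897.
0.678·t = ln(6.8897) = 1.93, so t = 1.93/0.678 = 2.8466.

2.85 years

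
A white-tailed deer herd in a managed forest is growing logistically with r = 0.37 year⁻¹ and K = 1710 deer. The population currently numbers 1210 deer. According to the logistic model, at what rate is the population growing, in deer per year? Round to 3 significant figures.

dN/dt = rN(1 − N/K) = 0.37 × 1210 × (1 − 1210/1710).
1 − 1210/1710 = 0.2924; dN/dt = 0.37 × 1210 × 0.2924 = 130.91.

131 deer per year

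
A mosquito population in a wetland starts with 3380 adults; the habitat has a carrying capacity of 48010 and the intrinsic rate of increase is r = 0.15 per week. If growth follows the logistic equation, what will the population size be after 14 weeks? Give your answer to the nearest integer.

18346 adults

A = (K − N₀)/N₀ = (48010 − 3380)/3380 = 13.204.
N(t) = K/(1 + A·e^(−rt)) = 48010/(1 + 13.204×e^(−0.15×14)).
e^(−2.1) = 0.12246; denominator = 1 + 13.204×0.12246 = 2.6169.
N = 48010/2.6169 = 18345.9.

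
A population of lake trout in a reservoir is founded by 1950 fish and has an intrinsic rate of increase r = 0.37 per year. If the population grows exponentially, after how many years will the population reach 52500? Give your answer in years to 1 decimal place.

8.9 years

Set N₀·e^(rt) = 52500: e^(0.37·t) = 52500/1950 = 26.923.
0.37·t = ln(26.923) = 3.293, so t = 3.293/0.37 = 8.9.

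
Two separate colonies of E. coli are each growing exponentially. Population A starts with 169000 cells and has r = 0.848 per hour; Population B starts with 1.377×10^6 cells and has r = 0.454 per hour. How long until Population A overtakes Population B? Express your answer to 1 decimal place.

5.3 hours

Set 169000·e^(0.848t) = 1.377×10^6·e^(0.454t).
e^((0.848 − 0.454)t) = 1.377×10^6/169000 → e^(0.394·t) = 8.1479.
0.394·t = ln(8.1479) = 2.0978, so t = 2.0978/0.394 = 5.3243.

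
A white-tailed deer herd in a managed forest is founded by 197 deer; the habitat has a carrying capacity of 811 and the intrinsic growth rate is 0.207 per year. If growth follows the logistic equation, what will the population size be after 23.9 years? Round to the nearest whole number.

793 deer

A = (K − N₀)/N₀ = (811 − 197)/197 = 3.1168.
N(t) = K/(1 + A·e^(−rt)) = 811/(1 + 3.1168×e^(−0.207×23.9)).
e^(−4.947) = 0.0071026; denominator = 1 + 3.1168×0.0071026 = 1.0221.
N = 811/1.0221 = 793.436.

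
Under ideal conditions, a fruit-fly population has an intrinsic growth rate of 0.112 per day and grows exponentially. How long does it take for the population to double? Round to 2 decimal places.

6.19 days

Doubling time t_d = ln(2)/r = 0.6931/0.112 = 6.1888.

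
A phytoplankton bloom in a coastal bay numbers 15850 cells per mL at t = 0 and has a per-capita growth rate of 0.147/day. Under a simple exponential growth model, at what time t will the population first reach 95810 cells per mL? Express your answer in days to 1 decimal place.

Set N₀·e^(rt) = 95810: e^(0.147·t) = 95810/15850 = 6.0448.
0.147·t = ln(6.0448) = 1.7992, so t = 1.7992/0.147 = 12.239.

12.2 days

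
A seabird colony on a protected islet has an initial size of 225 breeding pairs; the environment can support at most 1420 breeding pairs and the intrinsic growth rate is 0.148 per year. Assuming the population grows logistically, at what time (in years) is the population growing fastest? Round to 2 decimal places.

Logistic growth is fastest at N = K/2 = 710.
A = (K − N₀)/N₀ = 5.3111. Set K/(1 + A·e^(−rt)) = K/2 → A·e^(−rt) = 1.
e^(−0.148t) = 1/5.3111 = 0.188285, so t = ln(5.3111)/0.148 = 1.6698/0.148 = 11.282.

11.28 years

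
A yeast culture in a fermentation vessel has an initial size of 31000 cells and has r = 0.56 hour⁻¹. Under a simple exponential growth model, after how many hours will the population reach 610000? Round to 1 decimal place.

5.3 hours

Set N₀·e^(rt) = 610000: e^(0.56·t) = 610000/31000 = 19.677.
0.56·t = ln(19.677) = 2.9795, so t = 2.9795/0.56 = 5.3205.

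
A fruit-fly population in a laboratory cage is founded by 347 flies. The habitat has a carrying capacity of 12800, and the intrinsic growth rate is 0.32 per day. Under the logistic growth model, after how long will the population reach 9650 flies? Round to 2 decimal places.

14.69 days

A = (K − N₀)/N₀ = (12800 − 347)/347 = 35.888.
Solve 12800/(1 + 35.888·e^(−0.32t)) = 9650: 1 + 35.888·e^(−0.32t) = 1.3264, so e^(−0.32t) = 0.00909575.
−0.32·t = ln(0.00909575) = -4.6999, so t = 4.6999/0.32 = 14.687.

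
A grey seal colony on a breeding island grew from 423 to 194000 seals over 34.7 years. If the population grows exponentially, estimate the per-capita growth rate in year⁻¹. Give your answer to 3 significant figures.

0.177 per year

From N(t) = N₀·e^(rt): e^(r·34.7) = 194000/423 = 458.63.
r·34.7 = ln(458.63) = 6.1282, so r = 6.1282/34.7 = 0.17661.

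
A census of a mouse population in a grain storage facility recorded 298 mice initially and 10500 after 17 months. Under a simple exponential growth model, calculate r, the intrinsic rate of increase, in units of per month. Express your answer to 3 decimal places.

From N(t) = N₀·e^(rt): e^(r·17) = 10500/298 = 35.235.
r·17 = ln(35.235) = 3.562, so r = 3.562/17 = 0.20953.

0.210 per month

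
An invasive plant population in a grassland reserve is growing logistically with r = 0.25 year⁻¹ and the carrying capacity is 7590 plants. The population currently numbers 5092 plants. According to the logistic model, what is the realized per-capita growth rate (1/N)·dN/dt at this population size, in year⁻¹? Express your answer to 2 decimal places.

(1/N)·dN/dt = r(1 − N/K) = 0.25 × (1 − 5092/7590).
= 0.25 × 0.32912 = 0.082279.

0.08 per year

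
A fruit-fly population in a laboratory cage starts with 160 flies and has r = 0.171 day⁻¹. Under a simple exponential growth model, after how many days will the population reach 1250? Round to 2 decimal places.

Set N₀·e^(rt) = 1250: e^(0.171·t) = 1250/160 = 7.8125.
0.171·t = ln(7.8125) = 2.0557, so t = 2.0557/0.171 = 12.022.

12.02 days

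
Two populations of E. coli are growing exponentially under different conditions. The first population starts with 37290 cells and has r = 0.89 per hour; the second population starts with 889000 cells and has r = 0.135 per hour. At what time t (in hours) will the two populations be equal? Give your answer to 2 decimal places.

Set 37290·e^(0.89t) = 889000·e^(0.135t).
e^((0.89 − 0.135)t) = 889000/37290 → e^(0.755·t) = 23.84.
0.755·t = ln(23.84) = 3.1714, so t = 3.1714/0.755 = 4.2005.

4.20 hours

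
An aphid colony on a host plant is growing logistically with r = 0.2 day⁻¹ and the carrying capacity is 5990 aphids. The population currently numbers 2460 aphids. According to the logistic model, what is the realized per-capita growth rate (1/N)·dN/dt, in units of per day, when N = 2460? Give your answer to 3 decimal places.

0.118 per day

(1/N)·dN/dt = r(1 − N/K) = 0.2 × (1 − 2460/5990).
= 0.2 × 0.58932 = 0.11786.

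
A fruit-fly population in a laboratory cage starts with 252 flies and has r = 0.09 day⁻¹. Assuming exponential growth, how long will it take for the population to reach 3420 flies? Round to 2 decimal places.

Set N₀·e^(rt) = 3420: e^(0.09·t) = 3420/252 = 13.571.
0.09·t = ln(13.571) = 2.608, so t = 2.608/0.09 = 28.977.

28.98 days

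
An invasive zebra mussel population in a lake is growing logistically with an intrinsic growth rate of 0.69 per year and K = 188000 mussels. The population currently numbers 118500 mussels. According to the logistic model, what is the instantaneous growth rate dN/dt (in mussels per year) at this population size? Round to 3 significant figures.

30200 mussels per year

dN/dt = rN(1 − N/K) = 0.69 × 118500 × (1 − 118500/188000).
1 − 118500/188000 = 0.36968; dN/dt = 0.69 × 118500 × 0.36968 = 30227.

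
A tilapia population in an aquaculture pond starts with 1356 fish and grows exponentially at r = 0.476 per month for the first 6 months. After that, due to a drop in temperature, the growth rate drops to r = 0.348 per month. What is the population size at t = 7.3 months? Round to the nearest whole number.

37075 fish

Phase 1: N(6) = 1356·e^(0.476×6) = 1356·e^2.856 = 23583.3.
Phase 2 runs for 7.3 − 6 = 1.3 months at r = 0.348.
N(7.3) = 23583.3·e^(0.348×1.3) = 23583.3·e^0.4524 = 37074.9.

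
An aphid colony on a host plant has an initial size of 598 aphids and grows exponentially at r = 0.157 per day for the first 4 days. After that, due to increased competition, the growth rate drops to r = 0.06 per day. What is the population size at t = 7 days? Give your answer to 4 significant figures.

Phase 1: N(4) = 598·e^(0.157×4) = 598·e^0.628 = 1120.57.
Phase 2 runs for 7 − 4 = 3 days at r = 0.06.
N(7) = 1120.57·e^(0.06×3) = 1120.57·e^0.18 = 1341.56.

1342 aphids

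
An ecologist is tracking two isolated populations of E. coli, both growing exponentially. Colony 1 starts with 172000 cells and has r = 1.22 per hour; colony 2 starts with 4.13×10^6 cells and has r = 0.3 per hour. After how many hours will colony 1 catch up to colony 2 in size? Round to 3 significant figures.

Set 172000·e^(1.22t) = 4.13×10^6·e^(0.3t).
e^((1.22 − 0.3)t) = 4.13×10^6/172000 → e^(0.92·t) = 24.012.
0.92·t = ln(24.012) = 3.1785, so t = 3.1785/0.92 = 3.4549.

3.45 hours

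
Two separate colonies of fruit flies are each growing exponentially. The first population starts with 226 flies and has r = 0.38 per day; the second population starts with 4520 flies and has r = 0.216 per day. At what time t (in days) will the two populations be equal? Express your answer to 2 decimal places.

18.27 days

Set 226·e^(0.38t) = 4520·e^(0.216t).
e^((0.38 − 0.216)t) = 4520/226 → e^(0.164·t) = 20.
0.164·t = ln(20) = 2.9957, so t = 2.9957/0.164 = 18.267.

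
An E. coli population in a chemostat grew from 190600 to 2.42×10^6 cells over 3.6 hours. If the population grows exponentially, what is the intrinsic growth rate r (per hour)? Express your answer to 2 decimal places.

0.71 per hour

From N(t) = N₀·e^(rt): e^(r·3.6) = 2.42×10^6/190600 = 12.697.
r·3.6 = ln(12.697) = 2.5413, so r = 2.5413/3.6 = 0.70593.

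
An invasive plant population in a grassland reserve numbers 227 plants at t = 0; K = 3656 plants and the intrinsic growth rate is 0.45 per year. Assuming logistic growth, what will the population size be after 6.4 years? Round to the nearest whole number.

1978 plants

A = (K − N₀)/N₀ = (3656 − 227)/227 = 15.106.
N(t) = K/(1 + A·e^(−rt)) = 3656/(1 + 15.106×e^(−0.45×6.4)).
e^(−2.88) = 0.056135; denominator = 1 + 15.106×0.056135 = 1.848.
N = 3656/1.848 = 1978.4.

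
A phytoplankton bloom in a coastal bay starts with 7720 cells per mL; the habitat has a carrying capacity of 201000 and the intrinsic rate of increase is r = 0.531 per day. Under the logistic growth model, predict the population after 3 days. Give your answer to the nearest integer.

33004 cells per mL

A = (K − N₀)/N₀ = (201000 − 7720)/7720 = 25.036.
N(t) = K/(1 + A·e^(−rt)) = 201000/(1 + 25.036×e^(−0.531×3)).
e^(−1.593) = 0.20331; denominator = 1 + 25.036×0.20331 = 6.0902.
N = 201000/6.0902 = 33003.6.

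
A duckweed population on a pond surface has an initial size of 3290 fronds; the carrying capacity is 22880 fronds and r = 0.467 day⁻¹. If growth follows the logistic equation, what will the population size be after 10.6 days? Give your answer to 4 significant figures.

21950 fronds

A = (K − N₀)/N₀ = (22880 − 3290)/3290 = 5.9544.
N(t) = K/(1 + A·e^(−rt)) = 22880/(1 + 5.9544×e^(−0.467×10.6)).
e^(−4.95) = 0.007082; denominator = 1 + 5.9544×0.007082 = 1.0422.
N = 22880/1.0422 = 21954.2.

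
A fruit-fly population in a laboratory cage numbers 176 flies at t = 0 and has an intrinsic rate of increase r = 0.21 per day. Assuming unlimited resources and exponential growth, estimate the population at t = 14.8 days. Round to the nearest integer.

N(t) = N₀·e^(rt) = 176 × e^(0.21×14.8) = 176 × e^3.108.
e^3.108 ≈ 22.376, so N ≈ 176 × 22.376 = 3938.22.

3938 flies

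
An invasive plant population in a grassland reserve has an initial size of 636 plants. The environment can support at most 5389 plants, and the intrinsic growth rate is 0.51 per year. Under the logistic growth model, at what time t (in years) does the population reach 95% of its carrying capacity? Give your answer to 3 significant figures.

A = (K − N₀)/N₀ = (5389 − 636)/636 = 7.4733.
Solve 5389/(1 + 7.4733·e^(−0.51t)) = 5119.55: 1 + 7.4733·e^(−0.51t) = 1.0526, so e^(−0.51t) = 0.00704264.
−0.51·t = ln(0.00704264) = -4.9558, so t = 4.9558/0.51 = 9.7172.

9.72 years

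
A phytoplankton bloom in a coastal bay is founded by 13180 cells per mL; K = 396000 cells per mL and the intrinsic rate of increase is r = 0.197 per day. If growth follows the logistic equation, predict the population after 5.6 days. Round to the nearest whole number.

A = (K − N₀)/N₀ = (396000 − 13180)/13180 = 29.046.
N(t) = K/(1 + A·e^(−rt)) = 396000/(1 + 29.046×e^(−0.197×5.6)).
e^(−1.103) = 0.33181; denominator = 1 + 29.046×0.33181 = 10.638.
N = 396000/10.638 = 37226.7.

37227 cells per mL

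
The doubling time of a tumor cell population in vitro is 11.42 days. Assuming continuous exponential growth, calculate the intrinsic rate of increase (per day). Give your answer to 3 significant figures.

0.0607 per day

r = ln(2)/t_d = 0.6931/11.42 = 0.060696.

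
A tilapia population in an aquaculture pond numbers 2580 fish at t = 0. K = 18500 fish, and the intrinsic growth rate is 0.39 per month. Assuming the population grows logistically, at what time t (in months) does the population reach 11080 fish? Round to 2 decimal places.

A = (K − N₀)/N₀ = (18500 − 2580)/2580 = 6.1705.
Solve 18500/(1 + 6.1705·e^(−0.39t)) = 11080: 1 + 6.1705·e^(−0.39t) = 1.6697, so e^(−0.39t) = 0.108528.
−0.39·t = ln(0.108528) = -2.2207, so t = 2.2207/0.39 = 5.6942.

5.69 months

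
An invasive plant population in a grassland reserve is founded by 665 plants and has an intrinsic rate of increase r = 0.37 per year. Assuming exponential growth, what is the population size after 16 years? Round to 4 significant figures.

N(t) = N₀·e^(rt) = 665 × e^(0.37×16) = 665 × e^5.92.
e^5.92 ≈ 372.41, so N ≈ 665 × 372.41 = 247654.

247700 plants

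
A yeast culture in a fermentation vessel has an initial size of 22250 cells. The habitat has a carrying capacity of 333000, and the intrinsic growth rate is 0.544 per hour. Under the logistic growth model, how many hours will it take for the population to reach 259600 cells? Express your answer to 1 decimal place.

A = (K − N₀)/N₀ = (333000 − 22250)/22250 = 13.966.
Solve 333000/(1 + 13.966·e^(−0.544t)) = 259600: 1 + 13.966·e^(−0.544t) = 1.2827, so e^(−0.544t) = 0.0202446.
−0.544·t = ln(0.0202446) = -3.8999, so t = 3.8999/0.544 = 7.1689.

7.2 hours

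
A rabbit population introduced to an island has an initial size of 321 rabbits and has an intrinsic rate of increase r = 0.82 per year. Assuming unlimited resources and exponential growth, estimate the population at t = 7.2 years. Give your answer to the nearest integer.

117647 rabbits

N(t) = N₀·e^(rt) = 321 × e^(0.82×7.2) = 321 × e^5.904.
e^5.904 ≈ 366.5, so N ≈ 321 × 366.5 = 117647.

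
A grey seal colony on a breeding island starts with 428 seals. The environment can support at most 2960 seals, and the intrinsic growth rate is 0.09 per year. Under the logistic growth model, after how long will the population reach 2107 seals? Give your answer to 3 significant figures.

A = (K − N₀)/N₀ = (2960 − 428)/428 = 5.9159.
Solve 2960/(1 + 5.9159·e^(−0.09t)) = 2107: 1 + 5.9159·e^(−0.09t) = 1.4048, so e^(−0.09t) = 0.0684328.
−0.09·t = ln(0.0684328) = -2.6819, so t = 2.6819/0.09 = 29.799.

29.8 years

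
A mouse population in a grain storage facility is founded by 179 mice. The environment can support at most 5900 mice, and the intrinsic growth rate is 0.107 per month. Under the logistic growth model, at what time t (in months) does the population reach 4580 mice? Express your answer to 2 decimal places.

44.01 months

A = (K − N₀)/N₀ = (5900 − 179)/179 = 31.961.
Solve 5900/(1 + 31.961·e^(−0.107t)) = 4580: 1 + 31.961·e^(−0.107t) = 1.2882, so e^(−0.107t) = 0.00901757.
−0.107·t = ln(0.00901757) = -4.7086, so t = 4.7086/0.107 = 44.005.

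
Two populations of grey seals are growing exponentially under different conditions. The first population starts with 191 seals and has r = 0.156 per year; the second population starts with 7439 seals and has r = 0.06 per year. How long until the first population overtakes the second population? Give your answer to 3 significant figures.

Set 191·e^(0.156t) = 7439·e^(0.06t).
e^((0.156 − 0.06)t) = 7439/191 → e^(0.096·t) = 38.948.
0.096·t = ln(38.948) = 3.6622, so t = 3.6622/0.096 = 38.148.

38.1 years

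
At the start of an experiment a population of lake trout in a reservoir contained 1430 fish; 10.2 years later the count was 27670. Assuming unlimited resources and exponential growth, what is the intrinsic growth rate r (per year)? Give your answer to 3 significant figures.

From N(t) = N₀·e^(rt): e^(r·10.2) = 27670/1430 = 19.35.
r·10.2 = ln(19.35) = 2.9627, so r = 2.9627/10.2 = 0.29046.

0.290 per year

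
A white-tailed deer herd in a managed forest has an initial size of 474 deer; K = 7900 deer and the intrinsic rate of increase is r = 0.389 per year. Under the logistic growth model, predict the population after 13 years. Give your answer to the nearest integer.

7184 deer

A = (K − N₀)/N₀ = (7900 − 474)/474 = 15.667.
N(t) = K/(1 + A·e^(−rt)) = 7900/(1 + 15.667×e^(−0.389×13)).
e^(−5.057) = 0.0063646; denominator = 1 + 15.667×0.0063646 = 1.0997.
N = 7900/1.0997 = 7183.7.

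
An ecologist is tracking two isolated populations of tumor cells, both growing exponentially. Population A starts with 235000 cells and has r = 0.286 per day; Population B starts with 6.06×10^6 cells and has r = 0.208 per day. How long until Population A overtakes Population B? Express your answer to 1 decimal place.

41.7 days

Set 235000·e^(0.286t) = 6.06×10^6·e^(0.208t).
e^((0.286 − 0.208)t) = 6.06×10^6/235000 → e^(0.078·t) = 25.787.
0.078·t = ln(25.787) = 3.2499, so t = 3.2499/0.078 = 41.665.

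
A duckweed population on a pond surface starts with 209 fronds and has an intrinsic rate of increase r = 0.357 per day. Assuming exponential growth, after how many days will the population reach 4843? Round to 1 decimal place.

8.8 days

Set N₀·e^(rt) = 4843: e^(0.357·t) = 4843/209 = 23.172.
0.357·t = ln(23.172) = 3.143, so t = 3.143/0.357 = 8.8038.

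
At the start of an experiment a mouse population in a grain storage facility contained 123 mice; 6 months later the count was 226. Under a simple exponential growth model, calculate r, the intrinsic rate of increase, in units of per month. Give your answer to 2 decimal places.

0.10 per month

From N(t) = N₀·e^(rt): e^(r·6) = 226/123 = 1.8374.
r·6 = ln(1.8374) = 0.60835, so r = 0.60835/6 = 0.10139.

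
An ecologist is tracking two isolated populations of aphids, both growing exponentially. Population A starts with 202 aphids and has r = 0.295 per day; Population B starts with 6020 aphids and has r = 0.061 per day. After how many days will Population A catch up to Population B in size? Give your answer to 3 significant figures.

14.5 days

Set 202·e^(0.295t) = 6020·e^(0.061t).
e^((0.295 − 0.061)t) = 6020/202 → e^(0.234·t) = 29.802.
0.234·t = ln(29.802) = 3.3946, so t = 3.3946/0.234 = 14.507.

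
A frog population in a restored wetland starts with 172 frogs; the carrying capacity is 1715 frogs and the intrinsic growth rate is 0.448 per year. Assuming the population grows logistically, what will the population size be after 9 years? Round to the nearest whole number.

A = (K − N₀)/N₀ = (1715 − 172)/172 = 8.9709.
N(t) = K/(1 + A·e^(−rt)) = 1715/(1 + 8.9709×e^(−0.448×9)).
e^(−4.032) = 0.017739; denominator = 1 + 8.9709×0.017739 = 1.1591.
N = 1715/1.1591 = 1479.55.

1480 frogs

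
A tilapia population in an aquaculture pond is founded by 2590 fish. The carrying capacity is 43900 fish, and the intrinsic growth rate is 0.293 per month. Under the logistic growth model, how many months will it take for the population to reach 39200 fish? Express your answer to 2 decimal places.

16.69 months

A = (K − N₀)/N₀ = (43900 − 2590)/2590 = 15.95.
Solve 43900/(1 + 15.95·e^(−0.293t)) = 39200: 1 + 15.95·e^(−0.293t) = 1.1199, so e^(−0.293t) = 0.0075172.
−0.293·t = ln(0.0075172) = -4.8906, so t = 4.8906/0.293 = 16.691.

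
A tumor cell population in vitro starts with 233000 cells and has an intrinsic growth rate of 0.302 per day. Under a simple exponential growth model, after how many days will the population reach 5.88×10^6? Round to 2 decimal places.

Set N₀·e^(rt) = 5.88×10^6: e^(0.302·t) = 5.88×10^6/233000 = 25.236.
0.302·t = ln(25.236) = 3.2283, so t = 3.2283/0.302 = 10.69.

10.69 days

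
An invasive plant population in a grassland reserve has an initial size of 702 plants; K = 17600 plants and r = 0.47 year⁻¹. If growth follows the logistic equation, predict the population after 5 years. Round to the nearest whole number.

A = (K − N₀)/N₀ = (17600 − 702)/702 = 24.071.
N(t) = K/(1 + A·e^(−rt)) = 17600/(1 + 24.071×e^(−0.47×5)).
e^(−2.35) = 0.095369; denominator = 1 + 24.071×0.095369 = 3.2957.
N = 17600/3.2957 = 5340.37.

5340 plants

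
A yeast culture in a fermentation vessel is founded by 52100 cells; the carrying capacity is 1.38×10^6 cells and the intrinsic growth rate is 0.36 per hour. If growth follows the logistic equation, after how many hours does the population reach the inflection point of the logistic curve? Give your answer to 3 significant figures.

Logistic growth is fastest at N = K/2 = 690000.
A = (K − N₀)/N₀ = 25.488. Set K/(1 + A·e^(−rt)) = K/2 → A·e^(−rt) = 1.
e^(−0.36t) = 1/25.488 = 0.0392349, so t = ln(25.488)/0.36 = 3.2382/0.36 = 8.995.

8.99 hours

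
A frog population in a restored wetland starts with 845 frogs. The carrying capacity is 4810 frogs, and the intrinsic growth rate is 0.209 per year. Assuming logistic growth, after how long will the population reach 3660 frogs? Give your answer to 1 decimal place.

12.9 years

A = (K − N₀)/N₀ = (4810 − 845)/845 = 4.6923.
Solve 4810/(1 + 4.6923·e^(−0.209t)) = 3660: 1 + 4.6923·e^(−0.209t) = 1.3142, so e^(−0.209t) = 0.0669623.
−0.209·t = ln(0.0669623) = -2.7036, so t = 2.7036/0.209 = 12.936.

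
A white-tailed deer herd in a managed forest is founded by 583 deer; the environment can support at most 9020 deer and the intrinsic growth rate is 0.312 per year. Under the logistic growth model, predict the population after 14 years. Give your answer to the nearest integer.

A = (K − N₀)/N₀ = (9020 − 583)/583 = 14.472.
N(t) = K/(1 + A·e^(−rt)) = 9020/(1 + 14.472×e^(−0.312×14)).
e^(−4.368) = 0.012677; denominator = 1 + 14.472×0.012677 = 1.1835.
N = 9020/1.1835 = 7621.77.

7622 deer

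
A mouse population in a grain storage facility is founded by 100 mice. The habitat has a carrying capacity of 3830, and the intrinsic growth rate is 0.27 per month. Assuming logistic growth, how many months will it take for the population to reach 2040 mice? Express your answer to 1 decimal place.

A = (K − N₀)/N₀ = (3830 − 100)/100 = 37.3.
Solve 3830/(1 + 37.3·e^(−0.27t)) = 2040: 1 + 37.3·e^(−0.27t) = 1.8775, so e^(−0.27t) = 0.0235242.
−0.27·t = ln(0.0235242) = -3.7497, so t = 3.7497/0.27 = 13.888.

13.9 months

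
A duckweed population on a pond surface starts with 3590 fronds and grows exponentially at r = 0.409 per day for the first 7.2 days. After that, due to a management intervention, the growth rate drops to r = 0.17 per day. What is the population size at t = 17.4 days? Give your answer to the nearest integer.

Phase 1: N(7.2) = 3590·e^(0.409×7.2) = 3590·e^2.945 = 68234.6.
Phase 2 runs for 17.4 − 7.2 = 10.2 days at r = 0.17.
N(17.4) = 68234.6·e^(0.17×10.2) = 68234.6·e^1.734 = 386431.

386431 fronds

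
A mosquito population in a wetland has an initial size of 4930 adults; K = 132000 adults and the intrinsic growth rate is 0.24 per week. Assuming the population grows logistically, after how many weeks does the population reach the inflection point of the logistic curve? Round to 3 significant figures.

Logistic growth is fastest at N = K/2 = 66000.
A = (K − N₀)/N₀ = 25.775. Set K/(1 + A·e^(−rt)) = K/2 → A·e^(−rt) = 1.
e^(−0.24t) = 1/25.775 = 0.0387975, so t = ln(25.775)/0.24 = 3.2494/0.24 = 13.539.

13.5 weeks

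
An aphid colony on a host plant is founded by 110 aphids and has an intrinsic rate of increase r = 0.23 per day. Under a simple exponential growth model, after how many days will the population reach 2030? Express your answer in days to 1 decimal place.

12.7 days

Set N₀·e^(rt) = 2030: e^(0.23·t) = 2030/110 = 18.455.
0.23·t = ln(18.455) = 2.9153, so t = 2.9153/0.23 = 12.675.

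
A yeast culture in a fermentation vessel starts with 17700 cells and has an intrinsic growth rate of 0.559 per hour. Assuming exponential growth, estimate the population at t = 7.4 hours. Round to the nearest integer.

1107837 cells

N(t) = N₀·e^(rt) = 17700 × e^(0.559×7.4) = 17700 × e^4.137.
e^4.137 ≈ 62.59, so N ≈ 17700 × 62.59 = 1.107837×10^6.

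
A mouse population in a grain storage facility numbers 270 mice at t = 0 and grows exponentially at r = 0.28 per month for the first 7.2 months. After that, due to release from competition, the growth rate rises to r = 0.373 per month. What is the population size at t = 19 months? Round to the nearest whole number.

Phase 1: N(7.2) = 270·e^(0.28×7.2) = 270·e^2.016 = 2027.22.
Phase 2 runs for 19 − 7.2 = 11.8 months at r = 0.373.
N(19) = 2027.22·e^(0.373×11.8) = 2027.22·e^4.401 = 165350.

165350 mice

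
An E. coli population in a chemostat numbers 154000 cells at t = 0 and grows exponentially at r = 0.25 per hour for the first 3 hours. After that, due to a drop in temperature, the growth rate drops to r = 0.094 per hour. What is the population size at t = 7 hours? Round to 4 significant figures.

474800 cells

Phase 1: N(3) = 154000·e^(0.25×3) = 154000·e^0.75 = 326018.
Phase 2 runs for 7 − 3 = 4 hours at r = 0.094.
N(7) = 326018·e^(0.094×4) = 326018·e^0.376 = 474828.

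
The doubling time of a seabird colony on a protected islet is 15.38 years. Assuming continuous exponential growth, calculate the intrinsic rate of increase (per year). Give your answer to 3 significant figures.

r = ln(2)/t_d = 0.6931/15.38 = 0.045068.

0.0451 per year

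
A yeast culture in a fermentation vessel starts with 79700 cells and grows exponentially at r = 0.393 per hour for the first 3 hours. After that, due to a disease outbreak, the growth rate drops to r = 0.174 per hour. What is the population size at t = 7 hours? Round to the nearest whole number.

519709 cells

Phase 1: N(3) = 79700·e^(0.393×3) = 79700·e^1.179 = 259114.
Phase 2 runs for 7 − 3 = 4 hours at r = 0.174.
N(7) = 259114·e^(0.174×4) = 259114·e^0.696 = 519709.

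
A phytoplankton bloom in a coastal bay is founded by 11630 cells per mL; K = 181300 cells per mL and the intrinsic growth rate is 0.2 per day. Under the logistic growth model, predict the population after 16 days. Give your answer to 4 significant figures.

A = (K − N₀)/N₀ = (181300 − 11630)/11630 = 14.589.
N(t) = K/(1 + A·e^(−rt)) = 181300/(1 + 14.589×e^(−0.2×16)).
e^(−3.2) = 0.040762; denominator = 1 + 14.589×0.040762 = 1.5947.
N = 181300/1.5947 = 113691.

113700 cells per mL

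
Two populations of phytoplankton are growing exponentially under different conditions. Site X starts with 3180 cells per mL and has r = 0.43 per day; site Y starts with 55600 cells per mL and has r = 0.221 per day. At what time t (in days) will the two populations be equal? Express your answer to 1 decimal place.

13.7 days

Set 3180·e^(0.43t) = 55600·e^(0.221t).
e^((0.43 − 0.221)t) = 55600/3180 → e^(0.209·t) = 17.484.
0.209·t = ln(17.484) = 2.8613, so t = 2.8613/0.209 = 13.69.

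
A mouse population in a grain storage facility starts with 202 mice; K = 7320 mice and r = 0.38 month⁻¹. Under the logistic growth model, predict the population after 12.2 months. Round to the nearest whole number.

5456 mice

A = (K − N₀)/N₀ = (7320 − 202)/202 = 35.238.
N(t) = K/(1 + A·e^(−rt)) = 7320/(1 + 35.238×e^(−0.38×12.2)).
e^(−4.636) = 0.0096964; denominator = 1 + 35.238×0.0096964 = 1.3417.
N = 7320/1.3417 = 5455.85.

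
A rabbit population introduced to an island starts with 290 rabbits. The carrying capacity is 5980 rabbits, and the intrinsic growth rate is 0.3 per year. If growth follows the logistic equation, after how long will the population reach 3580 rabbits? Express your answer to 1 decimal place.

11.3 years

A = (K − N₀)/N₀ = (5980 − 290)/290 = 19.621.
Solve 5980/(1 + 19.621·e^(−0.3t)) = 3580: 1 + 19.621·e^(−0.3t) = 1.6704, so e^(−0.3t) = 0.0341676.
−0.3·t = ln(0.0341676) = -3.3765, so t = 3.3765/0.3 = 11.255.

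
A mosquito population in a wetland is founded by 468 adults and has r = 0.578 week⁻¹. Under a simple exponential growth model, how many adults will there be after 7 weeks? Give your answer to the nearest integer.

N(t) = N₀·e^(rt) = 468 × e^(0.578×7) = 468 × e^4.046.
e^4.046 ≈ 57.168, so N ≈ 468 × 57.168 = 26754.8.

26755 adults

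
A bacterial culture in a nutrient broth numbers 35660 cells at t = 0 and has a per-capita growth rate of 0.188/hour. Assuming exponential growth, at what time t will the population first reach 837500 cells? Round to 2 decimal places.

Set N₀·e^(rt) = 837500: e^(0.188·t) = 837500/35660 = 23.486.
0.188·t = ln(23.486) = 3.1564, so t = 3.1564/0.188 = 16.789.

16.79 hours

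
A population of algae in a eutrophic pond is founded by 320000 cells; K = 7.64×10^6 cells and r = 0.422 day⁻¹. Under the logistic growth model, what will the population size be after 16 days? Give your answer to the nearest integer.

7441097 cells

A = (K − N₀)/N₀ = (7.64×10^6 − 320000)/320000 = 22.875.
N(t) = K/(1 + A·e^(−rt)) = 7.64×10^6/(1 + 22.875×e^(−0.422×16)).
e^(−6.752) = 0.0011685; denominator = 1 + 22.875×0.0011685 = 1.0267.
N = 7.64×10^6/1.0267 = 7.441097×10^6.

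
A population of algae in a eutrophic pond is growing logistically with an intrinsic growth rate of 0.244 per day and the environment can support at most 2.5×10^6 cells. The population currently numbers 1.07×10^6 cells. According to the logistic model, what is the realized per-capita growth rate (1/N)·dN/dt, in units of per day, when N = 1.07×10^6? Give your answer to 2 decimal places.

0.14 per day

(1/N)·dN/dt = r(1 − N/K) = 0.244 × (1 − 1.07×10^6/2.5×10^6).
= 0.244 × 0.572 = 0.13957.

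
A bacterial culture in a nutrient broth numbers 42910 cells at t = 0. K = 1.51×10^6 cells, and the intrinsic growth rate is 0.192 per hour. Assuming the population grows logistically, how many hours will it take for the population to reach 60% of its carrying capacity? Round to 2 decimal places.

20.51 hours

A = (K − N₀)/N₀ = (1.51×10^6 − 42910)/42910 = 34.19.
Solve 1.51×10^6/(1 + 34.19·e^(−0.192t)) = 906000: 1 + 34.19·e^(−0.192t) = 1.6667, so e^(−0.192t) = 0.0194989.
−0.192·t = ln(0.0194989) = -3.9374, so t = 3.9374/0.192 = 20.507.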